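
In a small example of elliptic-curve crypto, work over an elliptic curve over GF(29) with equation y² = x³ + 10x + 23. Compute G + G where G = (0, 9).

tangent at (0, 9): λ = (3·0² + 10)/(2·9) ≡ 10/18. 18⁻¹ ≡ 21 (mod 29), so λ ≡ 10·21 ≡ 7.
  x = λ² - 0 - 0 = 49 - 0 ≡ 20; y = λ·(0 - 20) - 9 ≡ 25. → (20, 25)

(20, 25)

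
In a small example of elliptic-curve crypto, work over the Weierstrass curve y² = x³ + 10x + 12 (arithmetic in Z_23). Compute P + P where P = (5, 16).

tangent at (5, 16): λ = (3·5² + 10)/(2·16) ≡ 16/9. 9⁻¹ ≡ 18 (mod 23) since 9·18 = 162 ≡ 1, so λ ≡ 16·18 ≡ 12.
  x = λ² - 5 - 5 = 144 - 10 ≡ 19; y = λ·(5 - 19) - 16 ≡ 0. → (19, 0)

(19, 0)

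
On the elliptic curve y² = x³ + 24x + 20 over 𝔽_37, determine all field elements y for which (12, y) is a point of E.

x³ + 24x + 20 = 2036 ≡ 1 (mod 37).
Square roots of 1 mod 37: 1 and 36 (since 1² = 1 ≡ 1).

1, 36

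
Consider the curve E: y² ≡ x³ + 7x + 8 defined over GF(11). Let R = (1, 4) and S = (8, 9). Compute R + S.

(1, 4) + (8, 9). λ = (9 - 4)/(8 - 1) ≡ 5/7 mod 11. 7⁻¹ ≡ 8 (mod 11), so λ ≡ 7.
  x = λ² - 1 - 8 = 49 - 9 ≡ 7; y = λ·(1 - 7) - 4 ≡ 9. → (7, 9)

(7, 9)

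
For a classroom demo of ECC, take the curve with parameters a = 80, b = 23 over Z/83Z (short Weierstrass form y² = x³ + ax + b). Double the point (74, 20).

(54, 17)

tangent at (74, 20): λ = (3·74² + 80)/(2·20) ≡ 74/40. 40⁻¹ ≡ 27 (mod 83) since 40·27 = 1080 ≡ 1, so λ ≡ 74·27 ≡ 6.
  x = λ² - 74 - 74 = 36 - 148 ≡ 54; y = λ·(74 - 54) - 20 ≡ 17. → (54, 17)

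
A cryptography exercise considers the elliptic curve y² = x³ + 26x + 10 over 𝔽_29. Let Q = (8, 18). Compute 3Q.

Repeated addition: build up to 3Q.
2Q: tangent at (8, 18): λ = (3·8² + 26)/(2·18) ≡ 15/7. 7⁻¹ ≡ 25 (mod 29) since 7·25 = 175 ≡ 1, so λ ≡ 15·25 ≡ 27.
  x = λ² - 8 - 8 = 729 - 16 ≡ 17; y = λ·(8 - 17) - 18 ≡ 0. → (17, 0)
3Q: (17, 0) + (8, 18). λ = (18 - 0)/(8 - 17) ≡ 18/20 mod 29. 20⁻¹ ≡ 16 (mod 29), so λ ≡ 27.
  x = λ² - 17 - 8 = 729 - 25 ≡ 8; y = λ·(17 - 8) - 0 ≡ 11. → (8, 11)

(8, 11)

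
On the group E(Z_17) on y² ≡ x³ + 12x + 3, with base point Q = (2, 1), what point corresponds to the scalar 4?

(5, 16)

Repeated addition: build up to 4Q.
2Q: tangent at (2, 1): λ = (3·2² + 12)/(2·1) ≡ 7/2. 2⁻¹ ≡ 9 (mod 17) since 2·9 = 18 ≡ 1, so λ ≡ 7·9 ≡ 12.
  x = λ² - 2 - 2 = 144 - 4 ≡ 4; y = λ·(2 - 4) - 1 ≡ 9. → (4, 9)
3Q: (4, 9) + (2, 1). λ = (1 - 9)/(2 - 4) ≡ 9/15 mod 17. 15⁻¹ ≡ 8 (mod 17) since 15·8 = 120 ≡ 1, so λ ≡ 4.
  x = λ² - 4 - 2 = 16 - 6 ≡ 10; y = λ·(4 - 10) - 9 ≡ 1. → (10, 1)
4Q: (10, 1) + (2, 1). λ = (1 - 1)/(2 - 10) ≡ 0/9 mod 17. 9⁻¹ ≡ 2 (mod 17), so λ ≡ 0.
  x = λ² - 10 - 2 = 0 - 12 ≡ 5; y = λ·(10 - 5) - 1 ≡ 16. → (5, 16)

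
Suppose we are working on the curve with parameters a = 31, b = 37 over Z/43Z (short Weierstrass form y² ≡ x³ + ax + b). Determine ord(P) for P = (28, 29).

3

2P: tangent at (28, 29): λ = (3·28² + 31)/(2·29) ≡ 18/15. 15⁻¹ ≡ 23 (mod 43), so λ ≡ 18·23 ≡ 27.
  x = λ² - 28 - 28 = 729 - 56 ≡ 28; y = λ·(28 - 28) - 29 ≡ 14. → (28, 14)
3P: (28, 14) + (28, 29): same x and y₁ ≡ -y₂, so the sum is the point at infinity.
3P = the point at infinity, so the order is 3.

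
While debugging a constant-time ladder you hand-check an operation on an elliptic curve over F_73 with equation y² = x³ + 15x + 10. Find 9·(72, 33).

(48, 17)

Write Q = (72, 33).
Repeated addition: build up to 9Q.
2Q: tangent at (72, 33): λ = (3·72² + 15)/(2·33) ≡ 18/66. 66⁻¹ ≡ 52 (mod 73), so λ ≡ 18·52 ≡ 60.
  x = λ² - 72 - 72 = 3600 - 144 ≡ 25; y = λ·(72 - 25) - 33 ≡ 13. → (25, 13)
3Q: (25, 13) + (72, 33). λ = (33 - 13)/(72 - 25) ≡ 20/47 mod 73. 47⁻¹ ≡ 14 (mod 73), so λ ≡ 61.
  x = λ² - 25 - 72 = 3721 - 97 ≡ 47; y = λ·(25 - 47) - 13 ≡ 32. → (47, 32)
4Q: (47, 32) + (72, 33). λ = (33 - 32)/(72 - 47) ≡ 1/25 mod 73. 25⁻¹ ≡ 38 (mod 73) since 25·38 = 950 ≡ 1, so λ ≡ 38.
  x = λ² - 47 - 72 = 1444 - 119 ≡ 11; y = λ·(47 - 11) - 32 ≡ 22. → (11, 22)
5Q: (11, 22) + (72, 33). λ = (33 - 22)/(72 - 11) ≡ 11/61 mod 73. 61⁻¹ ≡ 6 (mod 73), so λ ≡ 66.
  x = λ² - 11 - 72 = 4356 - 83 ≡ 39; y = λ·(11 - 39) - 22 ≡ 28. → (39, 28)
6Q: (39, 28) + (72, 33). λ = (33 - 28)/(72 - 39) ≡ 5/33 mod 73. 33⁻¹ ≡ 31 (mod 73) since 33·31 = 1023 ≡ 1, so λ ≡ 9.
  x = λ² - 39 - 72 = 81 - 111 ≡ 43; y = λ·(39 - 43) - 28 ≡ 9. → (43, 9)
7Q: (43, 9) + (72, 33). λ = (33 - 9)/(72 - 43) ≡ 24/29 mod 73. 29⁻¹ ≡ 68 (mod 73) since 29·68 = 1972 ≡ 1, so λ ≡ 26.
  x = λ² - 43 - 72 = 676 - 115 ≡ 50; y = λ·(43 - 50) - 9 ≡ 28. → (50, 28)
8Q: (50, 28) + (72, 33). λ = (33 - 28)/(72 - 50) ≡ 5/22 mod 73. 22⁻¹ ≡ 10 (mod 73), so λ ≡ 50.
  x = λ² - 50 - 72 = 2500 - 122 ≡ 42; y = λ·(50 - 42) - 28 ≡ 7. → (42, 7)
9Q: (42, 7) + (72, 33). λ = (33 - 7)/(72 - 42) ≡ 26/30 mod 73. 30⁻¹ ≡ 56 (mod 73) since 30·56 = 1680 ≡ 1, so λ ≡ 69.
  x = λ² - 42 - 72 = 4761 - 114 ≡ 48; y = λ·(42 - 48) - 7 ≡ 17. → (48, 17)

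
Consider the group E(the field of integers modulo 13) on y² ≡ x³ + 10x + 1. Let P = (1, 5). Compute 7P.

Repeated addition: build up to 7P.
2P: tangent at (1, 5): λ = (3·1² + 10)/(2·5) ≡ 0/10. 10⁻¹ ≡ 4 (mod 13), so λ ≡ 0·4 ≡ 0.
  x = λ² - 1 - 1 = 0 - 2 ≡ 11; y = λ·(1 - 11) - 5 ≡ 8. → (11, 8)
3P: (11, 8) + (1, 5). λ = (5 - 8)/(1 - 11) ≡ 10/3 mod 13. 3⁻¹ ≡ 9 (mod 13), so λ ≡ 12.
  x = λ² - 11 - 1 = 144 - 12 ≡ 2; y = λ·(11 - 2) - 8 ≡ 9. → (2, 9)
4P: (2, 9) + (1, 5). λ = (5 - 9)/(1 - 2) ≡ 9/12 mod 13. 12⁻¹ ≡ 12 (mod 13), so λ ≡ 4.
  x = λ² - 2 - 1 = 16 - 3 ≡ 0; y = λ·(2 - 0) - 9 ≡ 12. → (0, 12)
5P: (0, 12) + (1, 5). λ = (5 - 12)/(1 - 0) ≡ 6/1 mod 13. 1⁻¹ ≡ 1 (mod 13), so λ ≡ 6.
  x = λ² - 0 - 1 = 36 - 1 ≡ 9; y = λ·(0 - 9) - 12 ≡ 12. → (9, 12)
6P: (9, 12) + (1, 5). λ = (5 - 12)/(1 - 9) ≡ 6/5 mod 13. 5⁻¹ ≡ 8 (mod 13), so λ ≡ 9.
  x = λ² - 9 - 1 = 81 - 10 ≡ 6; y = λ·(9 - 6) - 12 ≡ 2. → (6, 2)
7P: (6, 2) + (1, 5). λ = (5 - 2)/(1 - 6) ≡ 3/8 mod 13. 8⁻¹ ≡ 5 (mod 13), so λ ≡ 2.
  x = λ² - 6 - 1 = 4 - 7 ≡ 10; y = λ·(6 - 10) - 2 ≡ 3. → (10, 3)

(10, 3)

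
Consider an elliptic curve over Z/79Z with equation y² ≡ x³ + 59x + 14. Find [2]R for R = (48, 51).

(70, 27)

tangent at (48, 51): λ = (3·48² + 59)/(2·51) ≡ 19/23. 23⁻¹ ≡ 55 (mod 79), so λ ≡ 19·55 ≡ 18.
  x = λ² - 48 - 48 = 324 - 96 ≡ 70; y = λ·(48 - 70) - 51 ≡ 27. → (70, 27)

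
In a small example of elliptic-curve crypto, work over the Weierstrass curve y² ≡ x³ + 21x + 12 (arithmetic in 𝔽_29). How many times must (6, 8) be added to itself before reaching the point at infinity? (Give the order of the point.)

5

2P: tangent at (6, 8): λ = (3·6² + 21)/(2·8) ≡ 13/16. 16⁻¹ ≡ 20 (mod 29), so λ ≡ 13·20 ≡ 28.
  x = λ² - 6 - 6 = 784 - 12 ≡ 18; y = λ·(6 - 18) - 8 ≡ 4. → (18, 4)
3P: (18, 4) + (6, 8). λ = (8 - 4)/(6 - 18) ≡ 4/17 mod 29. 17⁻¹ ≡ 12 (mod 29) since 17·12 = 204 ≡ 1, so λ ≡ 19.
  x = λ² - 18 - 6 = 361 - 24 ≡ 18; y = λ·(18 - 18) - 4 ≡ 25. → (18, 25)
4P: (18, 25) + (6, 8). λ = (8 - 25)/(6 - 18) ≡ 12/17 mod 29. 17⁻¹ ≡ 12 (mod 29), so λ ≡ 28.
  x = λ² - 18 - 6 = 784 - 24 ≡ 6; y = λ·(18 - 6) - 25 ≡ 21. → (6, 21)
5P: (6, 21) + (6, 8): same x and y₁ ≡ -y₂, so the sum is the point at infinity.
5P = the point at infinity, so the order is 5.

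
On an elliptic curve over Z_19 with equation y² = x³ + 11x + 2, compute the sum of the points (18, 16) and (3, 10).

(5, 12)

(18, 16) + (3, 10). λ = (10 - 16)/(3 - 18) ≡ 13/4 mod 19. 4⁻¹ ≡ 5 (mod 19), so λ ≡ 8.
  x = λ² - 18 - 3 = 64 - 21 ≡ 5; y = λ·(18 - 5) - 16 ≡ 12. → (5, 12)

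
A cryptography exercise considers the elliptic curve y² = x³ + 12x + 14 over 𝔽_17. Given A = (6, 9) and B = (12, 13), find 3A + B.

First 3A:
Repeated addition: build up to 3A.
2A: tangent at (6, 9): λ = (3·6² + 12)/(2·9) ≡ 1/1. 1⁻¹ ≡ 1 (mod 17) since 1·1 = 1 ≡ 1, so λ ≡ 1·1 ≡ 1.
  x = λ² - 6 - 6 = 1 - 12 ≡ 6; y = λ·(6 - 6) - 9 ≡ 8. → (6, 8)
3A: (6, 8) + (6, 9): same x and y₁ ≡ -y₂, so the sum is 𝒪.
3A = 𝒪.
Finally 3A + B:
𝒪 + (12, 13) = (12, 13) (identity).

(12, 13)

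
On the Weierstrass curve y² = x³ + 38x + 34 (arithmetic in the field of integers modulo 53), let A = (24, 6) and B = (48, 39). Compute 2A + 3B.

(4, 41)

First 2A:
Repeated addition: build up to 2A.
2A: tangent at (24, 6): λ = (3·24² + 38)/(2·6) ≡ 17/12. 12⁻¹ ≡ 31 (mod 53), so λ ≡ 17·31 ≡ 50.
  x = λ² - 24 - 24 = 2500 - 48 ≡ 14; y = λ·(24 - 14) - 6 ≡ 17. → (14, 17)
2A = (14, 17).
Next 3B:
Repeated addition: build up to 3B.
2B: tangent at (48, 39): λ = (3·48² + 38)/(2·39) ≡ 7/25. 25⁻¹ ≡ 17 (mod 53), so λ ≡ 7·17 ≡ 13.
  x = λ² - 48 - 48 = 169 - 96 ≡ 20; y = λ·(48 - 20) - 39 ≡ 7. → (20, 7)
3B: (20, 7) + (48, 39). λ = (39 - 7)/(48 - 20) ≡ 32/28 mod 53. 28⁻¹ ≡ 36 (mod 53), so λ ≡ 39.
  x = λ² - 20 - 48 = 1521 - 68 ≡ 22; y = λ·(20 - 22) - 7 ≡ 21. → (22, 21)
3B = (22, 21).
Finally 2A + 3B:
(14, 17) + (22, 21). λ = (21 - 17)/(22 - 14) ≡ 4/8 mod 53. 8⁻¹ ≡ 20 (mod 53), so λ ≡ 27.
  x = λ² - 14 - 22 = 729 - 36 ≡ 4; y = λ·(14 - 4) - 17 ≡ 41. → (4, 41)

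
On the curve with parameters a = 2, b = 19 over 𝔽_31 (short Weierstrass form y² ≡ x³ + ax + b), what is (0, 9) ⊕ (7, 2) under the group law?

(0, 9) + (7, 2). λ = (2 - 9)/(7 - 0) ≡ 24/7 mod 31. 7⁻¹ ≡ 9 (mod 31), so λ ≡ 30.
  x = λ² - 0 - 7 = 900 - 7 ≡ 25; y = λ·(0 - 25) - 9 ≡ 16. → (25, 16)

(25, 16)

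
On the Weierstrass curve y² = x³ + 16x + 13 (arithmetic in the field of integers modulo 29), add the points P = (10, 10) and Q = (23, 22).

(10, 10) + (23, 22). λ = (22 - 10)/(23 - 10) ≡ 12/13 mod 29. 13⁻¹ ≡ 9 (mod 29) since 13·9 = 117 ≡ 1, so λ ≡ 21.
  x = λ² - 10 - 23 = 441 - 33 ≡ 2; y = λ·(10 - 2) - 10 ≡ 13. → (2, 13)

(2, 13)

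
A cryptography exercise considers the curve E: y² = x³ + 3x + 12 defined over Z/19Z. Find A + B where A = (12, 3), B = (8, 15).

(8, 4)

(12, 3) + (8, 15). λ = (15 - 3)/(8 - 12) ≡ 12/15 mod 19. 15⁻¹ ≡ 14 (mod 19), so λ ≡ 16.
  x = λ² - 12 - 8 = 256 - 20 ≡ 8; y = λ·(12 - 8) - 3 ≡ 4. → (8, 4)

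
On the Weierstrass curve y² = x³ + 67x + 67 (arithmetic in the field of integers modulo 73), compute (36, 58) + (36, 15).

The two points share x = 36 and their y-coordinates satisfy 58 + 15 ≡ 0 (mod 73), so they are inverses. Their sum is O.

O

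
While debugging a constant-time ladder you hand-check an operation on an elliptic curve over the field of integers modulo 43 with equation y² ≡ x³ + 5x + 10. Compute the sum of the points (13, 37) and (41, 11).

(13, 37) + (41, 11). λ = (11 - 37)/(41 - 13) ≡ 17/28 mod 43. 28⁻¹ ≡ 20 (mod 43) since 28·20 = 560 ≡ 1, so λ ≡ 39.
  x = λ² - 13 - 41 = 1521 - 54 ≡ 5; y = λ·(13 - 5) - 37 ≡ 17. → (5, 17)

(5, 17)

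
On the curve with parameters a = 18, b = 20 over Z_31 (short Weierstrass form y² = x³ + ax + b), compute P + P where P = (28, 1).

tangent at (28, 1): λ = (3·28² + 18)/(2·1) ≡ 14/2. 2⁻¹ ≡ 16 (mod 31) since 2·16 = 32 ≡ 1, so λ ≡ 14·16 ≡ 7.
  x = λ² - 28 - 28 = 49 - 56 ≡ 24; y = λ·(28 - 24) - 1 ≡ 27. → (24, 27)

(24, 27)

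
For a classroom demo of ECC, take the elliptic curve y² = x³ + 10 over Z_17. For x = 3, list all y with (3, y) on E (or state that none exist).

none

x³ + 0x + 10 = 37 ≡ 3 (mod 17).
3 is a non-residue mod 17; no y exists.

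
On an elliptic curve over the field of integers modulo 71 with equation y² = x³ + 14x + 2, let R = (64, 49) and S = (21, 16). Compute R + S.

(65, 46)

(64, 49) + (21, 16). λ = (16 - 49)/(21 - 64) ≡ 38/28 mod 71. 28⁻¹ ≡ 33 (mod 71), so λ ≡ 47.
  x = λ² - 64 - 21 = 2209 - 85 ≡ 65; y = λ·(64 - 65) - 49 ≡ 46. → (65, 46)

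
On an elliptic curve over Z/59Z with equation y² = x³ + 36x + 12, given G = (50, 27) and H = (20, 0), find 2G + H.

(52, 19)

First 2G:
Repeated addition: build up to 2G.
2G: tangent at (50, 27): λ = (3·50² + 36)/(2·27) ≡ 43/54. 54⁻¹ ≡ 47 (mod 59), so λ ≡ 43·47 ≡ 15.
  x = λ² - 50 - 50 = 225 - 100 ≡ 7; y = λ·(50 - 7) - 27 ≡ 28. → (7, 28)
2G = (7, 28).
Finally 2G + H:
(7, 28) + (20, 0). λ = (0 - 28)/(20 - 7) ≡ 31/13 mod 59. 13⁻¹ ≡ 50 (mod 59) since 13·50 = 650 ≡ 1, so λ ≡ 16.
  x = λ² - 7 - 20 = 256 - 27 ≡ 52; y = λ·(7 - 52) - 28 ≡ 19. → (52, 19)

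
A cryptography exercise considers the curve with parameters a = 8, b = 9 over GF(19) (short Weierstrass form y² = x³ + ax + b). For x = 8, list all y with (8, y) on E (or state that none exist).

none

x³ + 8x + 9 = 585 ≡ 15 (mod 19).
15 is a non-residue mod 19; no y exists.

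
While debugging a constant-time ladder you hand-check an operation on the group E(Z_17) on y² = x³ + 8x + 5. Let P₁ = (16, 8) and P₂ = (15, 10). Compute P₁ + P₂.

(16, 8) + (15, 10). λ = (10 - 8)/(15 - 16) ≡ 2/16 mod 17. 16⁻¹ ≡ 16 (mod 17) since 16·16 = 256 ≡ 1, so λ ≡ 15.
  x = λ² - 16 - 15 = 225 - 31 ≡ 7; y = λ·(16 - 7) - 8 ≡ 8. → (7, 8)

(7, 8)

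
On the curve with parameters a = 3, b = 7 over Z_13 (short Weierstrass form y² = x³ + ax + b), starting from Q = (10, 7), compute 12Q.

(10, 6)

Repeated addition: build up to 12Q.
2Q: tangent at (10, 7): λ = (3·10² + 3)/(2·7) ≡ 4/1. 1⁻¹ ≡ 1 (mod 13) since 1·1 = 1 ≡ 1, so λ ≡ 4·1 ≡ 4.
  x = λ² - 10 - 10 = 16 - 20 ≡ 9; y = λ·(10 - 9) - 7 ≡ 10. → (9, 10)
3Q: (9, 10) + (10, 7). λ = (7 - 10)/(10 - 9) ≡ 10/1 mod 13. 1⁻¹ ≡ 1 (mod 13), so λ ≡ 10.
  x = λ² - 9 - 10 = 100 - 19 ≡ 3; y = λ·(9 - 3) - 10 ≡ 11. → (3, 11)
4Q: (3, 11) + (10, 7). λ = (7 - 11)/(10 - 3) ≡ 9/7 mod 13. 7⁻¹ ≡ 2 (mod 13) since 7·2 = 14 ≡ 1, so λ ≡ 5.
  x = λ² - 3 - 10 = 25 - 13 ≡ 12; y = λ·(3 - 12) - 11 ≡ 9. → (12, 9)
5Q: (12, 9) + (10, 7). λ = (7 - 9)/(10 - 12) ≡ 11/11 mod 13. 11⁻¹ ≡ 6 (mod 13) since 11·6 = 66 ≡ 1, so λ ≡ 1.
  x = λ² - 12 - 10 = 1 - 22 ≡ 5; y = λ·(12 - 5) - 9 ≡ 11. → (5, 11)
6Q: (5, 11) + (10, 7). λ = (7 - 11)/(10 - 5) ≡ 9/5 mod 13. 5⁻¹ ≡ 8 (mod 13), so λ ≡ 7.
  x = λ² - 5 - 10 = 49 - 15 ≡ 8; y = λ·(5 - 8) - 11 ≡ 7. → (8, 7)
7Q: (8, 7) + (10, 7). λ = (7 - 7)/(10 - 8) ≡ 0/2 mod 13. 2⁻¹ ≡ 7 (mod 13) since 2·7 = 14 ≡ 1, so λ ≡ 0.
  x = λ² - 8 - 10 = 0 - 18 ≡ 8; y = λ·(8 - 8) - 7 ≡ 6. → (8, 6)
8Q: (8, 6) + (10, 7). λ = (7 - 6)/(10 - 8) ≡ 1/2 mod 13. 2⁻¹ ≡ 7 (mod 13), so λ ≡ 7.
  x = λ² - 8 - 10 = 49 - 18 ≡ 5; y = λ·(8 - 5) - 6 ≡ 2. → (5, 2)
9Q: (5, 2) + (10, 7). λ = (7 - 2)/(10 - 5) ≡ 5/5 mod 13. 5⁻¹ ≡ 8 (mod 13), so λ ≡ 1.
  x = λ² - 5 - 10 = 1 - 15 ≡ 12; y = λ·(5 - 12) - 2 ≡ 4. → (12, 4)
10Q: (12, 4) + (10, 7). λ = (7 - 4)/(10 - 12) ≡ 3/11 mod 13. 11⁻¹ ≡ 6 (mod 13), so λ ≡ 5.
  x = λ² - 12 - 10 = 25 - 22 ≡ 3; y = λ·(12 - 3) - 4 ≡ 2. → (3, 2)
11Q: (3, 2) + (10, 7). λ = (7 - 2)/(10 - 3) ≡ 5/7 mod 13. 7⁻¹ ≡ 2 (mod 13) since 7·2 = 14 ≡ 1, so λ ≡ 10.
  x = λ² - 3 - 10 = 100 - 13 ≡ 9; y = λ·(3 - 9) - 2 ≡ 3. → (9, 3)
12Q: (9, 3) + (10, 7). λ = (7 - 3)/(10 - 9) ≡ 4/1 mod 13. 1⁻¹ ≡ 1 (mod 13) since 1·1 = 1 ≡ 1, so λ ≡ 4.
  x = λ² - 9 - 10 = 16 - 19 ≡ 10; y = λ·(9 - 10) - 3 ≡ 6. → (10, 6)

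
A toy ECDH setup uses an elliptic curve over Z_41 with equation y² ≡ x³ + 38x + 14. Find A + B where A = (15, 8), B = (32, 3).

(27, 10)

(15, 8) + (32, 3). λ = (3 - 8)/(32 - 15) ≡ 36/17 mod 41. 17⁻¹ ≡ 29 (mod 41) since 17·29 = 493 ≡ 1, so λ ≡ 19.
  x = λ² - 15 - 32 = 361 - 47 ≡ 27; y = λ·(15 - 27) - 8 ≡ 10. → (27, 10)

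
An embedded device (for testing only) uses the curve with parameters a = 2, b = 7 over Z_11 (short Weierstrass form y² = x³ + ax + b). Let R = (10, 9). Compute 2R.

tangent at (10, 9): λ = (3·10² + 2)/(2·9) ≡ 5/7. 7⁻¹ ≡ 8 (mod 11), so λ ≡ 5·8 ≡ 7.
  x = λ² - 10 - 10 = 49 - 20 ≡ 7; y = λ·(10 - 7) - 9 ≡ 1. → (7, 1)

(7, 1)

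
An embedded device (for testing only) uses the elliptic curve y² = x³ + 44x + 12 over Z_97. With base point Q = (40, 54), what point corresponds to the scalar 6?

Repeated addition: build up to 6Q.
2Q: tangent at (40, 54): λ = (3·40² + 44)/(2·54) ≡ 91/11. 11⁻¹ ≡ 53 (mod 97), so λ ≡ 91·53 ≡ 70.
  x = λ² - 40 - 40 = 4900 - 80 ≡ 67; y = λ·(40 - 67) - 54 ≡ 93. → (67, 93)
3Q: (67, 93) + (40, 54). λ = (54 - 93)/(40 - 67) ≡ 58/70 mod 97. 70⁻¹ ≡ 79 (mod 97), so λ ≡ 23.
  x = λ² - 67 - 40 = 529 - 107 ≡ 34; y = λ·(67 - 34) - 93 ≡ 84. → (34, 84)
4Q: (34, 84) + (40, 54). λ = (54 - 84)/(40 - 34) ≡ 67/6 mod 97. 6⁻¹ ≡ 81 (mod 97) since 6·81 = 486 ≡ 1, so λ ≡ 92.
  x = λ² - 34 - 40 = 8464 - 74 ≡ 48; y = λ·(34 - 48) - 84 ≡ 83. → (48, 83)
5Q: (48, 83) + (40, 54). λ = (54 - 83)/(40 - 48) ≡ 68/89 mod 97. 89⁻¹ ≡ 12 (mod 97), so λ ≡ 40.
  x = λ² - 48 - 40 = 1600 - 88 ≡ 57; y = λ·(48 - 57) - 83 ≡ 42. → (57, 42)
6Q: (57, 42) + (40, 54). λ = (54 - 42)/(40 - 57) ≡ 12/80 mod 97. 80⁻¹ ≡ 57 (mod 97) since 80·57 = 4560 ≡ 1, so λ ≡ 5.
  x = λ² - 57 - 40 = 25 - 97 ≡ 25; y = λ·(57 - 25) - 42 ≡ 21. → (25, 21)

(25, 21)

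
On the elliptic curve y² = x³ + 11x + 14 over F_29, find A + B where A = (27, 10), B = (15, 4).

(9, 28)

(27, 10) + (15, 4). λ = (4 - 10)/(15 - 27) ≡ 23/17 mod 29. 17⁻¹ ≡ 12 (mod 29), so λ ≡ 15.
  x = λ² - 27 - 15 = 225 - 42 ≡ 9; y = λ·(27 - 9) - 10 ≡ 28. → (9, 28)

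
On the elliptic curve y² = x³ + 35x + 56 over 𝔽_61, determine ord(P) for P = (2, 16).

2P: tangent at (2, 16): λ = (3·2² + 35)/(2·16) ≡ 47/32. 32⁻¹ ≡ 21 (mod 61), so λ ≡ 47·21 ≡ 11.
  x = λ² - 2 - 2 = 121 - 4 ≡ 56; y = λ·(2 - 56) - 16 ≡ 0. → (56, 0)
3P: (56, 0) + (2, 16). λ = (16 - 0)/(2 - 56) ≡ 16/7 mod 61. 7⁻¹ ≡ 35 (mod 61) since 7·35 = 245 ≡ 1, so λ ≡ 11.
  x = λ² - 56 - 2 = 121 - 58 ≡ 2; y = λ·(56 - 2) - 0 ≡ 45. → (2, 45)
4P: (2, 45) + (2, 16): same x and y₁ ≡ -y₂, so the sum is the point at infinity.
4P = the point at infinity, so the order is 4.

4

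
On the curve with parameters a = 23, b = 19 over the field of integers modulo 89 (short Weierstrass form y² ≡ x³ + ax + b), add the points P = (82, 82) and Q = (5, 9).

(73, 19)

(82, 82) + (5, 9). λ = (9 - 82)/(5 - 82) ≡ 16/12 mod 89. 12⁻¹ ≡ 52 (mod 89) since 12·52 = 624 ≡ 1, so λ ≡ 31.
  x = λ² - 82 - 5 = 961 - 87 ≡ 73; y = λ·(82 - 73) - 82 ≡ 19. → (73, 19)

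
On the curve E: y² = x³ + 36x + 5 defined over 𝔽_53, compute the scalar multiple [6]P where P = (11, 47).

(28, 4)

Repeated addition: build up to 6P.
2P: tangent at (11, 47): λ = (3·11² + 36)/(2·47) ≡ 28/41. 41⁻¹ ≡ 22 (mod 53) since 41·22 = 902 ≡ 1, so λ ≡ 28·22 ≡ 33.
  x = λ² - 11 - 11 = 1089 - 22 ≡ 7; y = λ·(11 - 7) - 47 ≡ 32. → (7, 32)
3P: (7, 32) + (11, 47). λ = (47 - 32)/(11 - 7) ≡ 15/4 mod 53. 4⁻¹ ≡ 40 (mod 53), so λ ≡ 17.
  x = λ² - 7 - 11 = 289 - 18 ≡ 6; y = λ·(7 - 6) - 32 ≡ 38. → (6, 38)
4P: (6, 38) + (11, 47). λ = (47 - 38)/(11 - 6) ≡ 9/5 mod 53. 5⁻¹ ≡ 32 (mod 53), so λ ≡ 23.
  x = λ² - 6 - 11 = 529 - 17 ≡ 35; y = λ·(6 - 35) - 38 ≡ 37. → (35, 37)
5P: (35, 37) + (11, 47). λ = (47 - 37)/(11 - 35) ≡ 10/29 mod 53. 29⁻¹ ≡ 11 (mod 53) since 29·11 = 319 ≡ 1, so λ ≡ 4.
  x = λ² - 35 - 11 = 16 - 46 ≡ 23; y = λ·(35 - 23) - 37 ≡ 11. → (23, 11)
6P: (23, 11) + (11, 47). λ = (47 - 11)/(11 - 23) ≡ 36/41 mod 53. 41⁻¹ ≡ 22 (mod 53) since 41·22 = 902 ≡ 1, so λ ≡ 50.
  x = λ² - 23 - 11 = 2500 - 34 ≡ 28; y = λ·(23 - 28) - 11 ≡ 4. → (28, 4)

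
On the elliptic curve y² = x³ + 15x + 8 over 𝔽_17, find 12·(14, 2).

(0, 5)

Write Q = (14, 2).
Repeated addition: build up to 12Q.
2Q: tangent at (14, 2): λ = (3·14² + 15)/(2·2) ≡ 8/4. 4⁻¹ ≡ 13 (mod 17) since 4·13 = 52 ≡ 1, so λ ≡ 8·13 ≡ 2.
  x = λ² - 14 - 14 = 4 - 28 ≡ 10; y = λ·(14 - 10) - 2 ≡ 6. → (10, 6)
3Q: (10, 6) + (14, 2). λ = (2 - 6)/(14 - 10) ≡ 13/4 mod 17. 4⁻¹ ≡ 13 (mod 17), so λ ≡ 16.
  x = λ² - 10 - 14 = 256 - 24 ≡ 11; y = λ·(10 - 11) - 6 ≡ 12. → (11, 12)
4Q: (11, 12) + (14, 2). λ = (2 - 12)/(14 - 11) ≡ 7/3 mod 17. 3⁻¹ ≡ 6 (mod 17), so λ ≡ 8.
  x = λ² - 11 - 14 = 64 - 25 ≡ 5; y = λ·(11 - 5) - 12 ≡ 2. → (5, 2)
5Q: (5, 2) + (14, 2). λ = (2 - 2)/(14 - 5) ≡ 0/9 mod 17. 9⁻¹ ≡ 2 (mod 17), so λ ≡ 0.
  x = λ² - 5 - 14 = 0 - 19 ≡ 15; y = λ·(5 - 15) - 2 ≡ 15. → (15, 15)
6Q: (15, 15) + (14, 2). λ = (2 - 15)/(14 - 15) ≡ 4/16 mod 17. 16⁻¹ ≡ 16 (mod 17), so λ ≡ 13.
  x = λ² - 15 - 14 = 169 - 29 ≡ 4; y = λ·(15 - 4) - 15 ≡ 9. → (4, 9)
7Q: (4, 9) + (14, 2). λ = (2 - 9)/(14 - 4) ≡ 10/10 mod 17. 10⁻¹ ≡ 12 (mod 17) since 10·12 = 120 ≡ 1, so λ ≡ 1.
  x = λ² - 4 - 14 = 1 - 18 ≡ 0; y = λ·(4 - 0) - 9 ≡ 12. → (0, 12)
8Q: (0, 12) + (14, 2). λ = (2 - 12)/(14 - 0) ≡ 7/14 mod 17. 14⁻¹ ≡ 11 (mod 17) since 14·11 = 154 ≡ 1, so λ ≡ 9.
  x = λ² - 0 - 14 = 81 - 14 ≡ 16; y = λ·(0 - 16) - 12 ≡ 14. → (16, 14)
9Q: (16, 14) + (14, 2). λ = (2 - 14)/(14 - 16) ≡ 5/15 mod 17. 15⁻¹ ≡ 8 (mod 17), so λ ≡ 6.
  x = λ² - 16 - 14 = 36 - 30 ≡ 6; y = λ·(16 - 6) - 14 ≡ 12. → (6, 12)
10Q: (6, 12) + (14, 2). λ = (2 - 12)/(14 - 6) ≡ 7/8 mod 17. 8⁻¹ ≡ 15 (mod 17), so λ ≡ 3.
  x = λ² - 6 - 14 = 9 - 20 ≡ 6; y = λ·(6 - 6) - 12 ≡ 5. → (6, 5)
11Q: (6, 5) + (14, 2). λ = (2 - 5)/(14 - 6) ≡ 14/8 mod 17. 8⁻¹ ≡ 15 (mod 17), so λ ≡ 6.
  x = λ² - 6 - 14 = 36 - 20 ≡ 16; y = λ·(6 - 16) - 5 ≡ 3. → (16, 3)
12Q: (16, 3) + (14, 2). λ = (2 - 3)/(14 - 16) ≡ 16/15 mod 17. 15⁻¹ ≡ 8 (mod 17), so λ ≡ 9.
  x = λ² - 16 - 14 = 81 - 30 ≡ 0; y = λ·(16 - 0) - 3 ≡ 5. → (0, 5)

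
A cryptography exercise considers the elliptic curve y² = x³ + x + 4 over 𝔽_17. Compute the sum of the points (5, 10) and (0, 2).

(3, 0)

(5, 10) + (0, 2). λ = (2 - 10)/(0 - 5) ≡ 9/12 mod 17. 12⁻¹ ≡ 10 (mod 17), so λ ≡ 5.
  x = λ² - 5 - 0 = 25 - 5 ≡ 3; y = λ·(5 - 3) - 10 ≡ 0. → (3, 0)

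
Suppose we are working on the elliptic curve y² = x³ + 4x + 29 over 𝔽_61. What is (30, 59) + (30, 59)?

(26, 43)

tangent at (30, 59): λ = (3·30² + 4)/(2·59) ≡ 20/57. 57⁻¹ ≡ 15 (mod 61), so λ ≡ 20·15 ≡ 56.
  x = λ² - 30 - 30 = 3136 - 60 ≡ 26; y = λ·(30 - 26) - 59 ≡ 43. → (26, 43)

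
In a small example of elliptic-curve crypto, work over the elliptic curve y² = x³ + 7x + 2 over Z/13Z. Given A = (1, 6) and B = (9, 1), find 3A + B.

(1, 7)

First 3A:
Repeated addition: build up to 3A.
2A: tangent at (1, 6): λ = (3·1² + 7)/(2·6) ≡ 10/12. 12⁻¹ ≡ 12 (mod 13), so λ ≡ 10·12 ≡ 3.
  x = λ² - 1 - 1 = 9 - 2 ≡ 7; y = λ·(1 - 7) - 6 ≡ 2. → (7, 2)
3A: (7, 2) + (1, 6). λ = (6 - 2)/(1 - 7) ≡ 4/7 mod 13. 7⁻¹ ≡ 2 (mod 13), so λ ≡ 8.
  x = λ² - 7 - 1 = 64 - 8 ≡ 4; y = λ·(7 - 4) - 2 ≡ 9. → (4, 9)
3A = (4, 9).
Finally 3A + B:
(4, 9) + (9, 1). λ = (1 - 9)/(9 - 4) ≡ 5/5 mod 13. 5⁻¹ ≡ 8 (mod 13) since 5·8 = 40 ≡ 1, so λ ≡ 1.
  x = λ² - 4 - 9 = 1 - 13 ≡ 1; y = λ·(4 - 1) - 9 ≡ 7. → (1, 7)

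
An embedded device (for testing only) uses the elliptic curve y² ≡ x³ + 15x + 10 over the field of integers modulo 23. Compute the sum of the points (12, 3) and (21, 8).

(12, 3) + (21, 8). λ = (8 - 3)/(21 - 12) ≡ 5/9 mod 23. 9⁻¹ ≡ 18 (mod 23), so λ ≡ 21.
  x = λ² - 12 - 21 = 441 - 33 ≡ 17; y = λ·(12 - 17) - 3 ≡ 7. → (17, 7)

(17, 7)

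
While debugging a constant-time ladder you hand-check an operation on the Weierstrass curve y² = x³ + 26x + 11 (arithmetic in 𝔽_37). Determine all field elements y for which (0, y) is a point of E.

14, 23

x³ + 26x + 11 = 11 ≡ 11 (mod 37).
Square roots of 11 mod 37: 14 and 23 (since 14² = 196 ≡ 11).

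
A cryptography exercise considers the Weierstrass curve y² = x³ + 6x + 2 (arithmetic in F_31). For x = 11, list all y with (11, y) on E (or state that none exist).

2, 29

x³ + 6x + 2 = 1399 ≡ 4 (mod 31).
Square roots of 4 mod 31: 2 and 29 (since 2² = 4 ≡ 4).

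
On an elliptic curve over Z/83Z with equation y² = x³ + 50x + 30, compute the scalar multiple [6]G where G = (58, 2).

(7, 68)

Double-and-add on 6 = (110)₂. Start with G = (58, 2) for the leading 1-bit.
double: tangent at (58, 2): λ = (3·58² + 50)/(2·2) ≡ 16/4. 4⁻¹ ≡ 21 (mod 83), so λ ≡ 16·21 ≡ 4.
  x = λ² - 58 - 58 = 16 - 116 ≡ 66; y = λ·(58 - 66) - 2 ≡ 49. → (66, 49)
add G: (66, 49) + (58, 2). λ = (2 - 49)/(58 - 66) ≡ 36/75 mod 83. 75⁻¹ ≡ 31 (mod 83), so λ ≡ 37.
  x = λ² - 66 - 58 = 1369 - 124 ≡ 0; y = λ·(66 - 0) - 49 ≡ 69. → (0, 69)
double: tangent at (0, 69): λ = (3·0² + 50)/(2·69) ≡ 50/55. 55⁻¹ ≡ 80 (mod 83), so λ ≡ 50·80 ≡ 16.
  x = λ² - 0 - 0 = 256 - 0 ≡ 7; y = λ·(0 - 7) - 69 ≡ 68. → (7, 68)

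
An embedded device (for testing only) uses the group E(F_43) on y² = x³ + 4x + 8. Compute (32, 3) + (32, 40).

O

The two points share x = 32 and their y-coordinates satisfy 3 + 40 ≡ 0 (mod 43), so they are inverses. Their sum is the point at infinity.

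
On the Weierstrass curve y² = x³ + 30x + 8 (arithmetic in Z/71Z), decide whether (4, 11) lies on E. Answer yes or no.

yes

y² = 11² ≡ 50; x³ + 30x + 8 = 192 ≡ 50 (mod 71). 50 = 50.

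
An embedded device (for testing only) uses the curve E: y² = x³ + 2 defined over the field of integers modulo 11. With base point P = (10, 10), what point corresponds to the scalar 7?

(1, 5)

Repeated addition: build up to 7P.
2P: tangent at (10, 10): λ = (3·10² + 0)/(2·10) ≡ 3/9. 9⁻¹ ≡ 5 (mod 11), so λ ≡ 3·5 ≡ 4.
  x = λ² - 10 - 10 = 16 - 20 ≡ 7; y = λ·(10 - 7) - 10 ≡ 2. → (7, 2)
3P: (7, 2) + (10, 10). λ = (10 - 2)/(10 - 7) ≡ 8/3 mod 11. 3⁻¹ ≡ 4 (mod 11), so λ ≡ 10.
  x = λ² - 7 - 10 = 100 - 17 ≡ 6; y = λ·(7 - 6) - 2 ≡ 8. → (6, 8)
4P: (6, 8) + (10, 10). λ = (10 - 8)/(10 - 6) ≡ 2/4 mod 11. 4⁻¹ ≡ 3 (mod 11), so λ ≡ 6.
  x = λ² - 6 - 10 = 36 - 16 ≡ 9; y = λ·(6 - 9) - 8 ≡ 7. → (9, 7)
5P: (9, 7) + (10, 10). λ = (10 - 7)/(10 - 9) ≡ 3/1 mod 11. 1⁻¹ ≡ 1 (mod 11) since 1·1 = 1 ≡ 1, so λ ≡ 3.
  x = λ² - 9 - 10 = 9 - 19 ≡ 1; y = λ·(9 - 1) - 7 ≡ 6. → (1, 6)
6P: (1, 6) + (10, 10). λ = (10 - 6)/(10 - 1) ≡ 4/9 mod 11. 9⁻¹ ≡ 5 (mod 11) since 9·5 = 45 ≡ 1, so λ ≡ 9.
  x = λ² - 1 - 10 = 81 - 11 ≡ 4; y = λ·(1 - 4) - 6 ≡ 0. → (4, 0)
7P: (4, 0) + (10, 10). λ = (10 - 0)/(10 - 4) ≡ 10/6 mod 11. 6⁻¹ ≡ 2 (mod 11) since 6·2 = 12 ≡ 1, so λ ≡ 9.
  x = λ² - 4 - 10 = 81 - 14 ≡ 1; y = λ·(4 - 1) - 0 ≡ 5. → (1, 5)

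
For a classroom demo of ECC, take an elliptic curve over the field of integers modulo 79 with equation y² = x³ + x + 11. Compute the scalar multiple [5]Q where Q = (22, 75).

(53, 37)

Double-and-add on 5 = (101)₂. Start with Q = (22, 75) for the leading 1-bit.
double: tangent at (22, 75): λ = (3·22² + 1)/(2·75) ≡ 31/71. 71⁻¹ ≡ 69 (mod 79), so λ ≡ 31·69 ≡ 6.
  x = λ² - 22 - 22 = 36 - 44 ≡ 71; y = λ·(22 - 71) - 75 ≡ 26. → (71, 26)
double: tangent at (71, 26): λ = (3·71² + 1)/(2·26) ≡ 35/52. 52⁻¹ ≡ 38 (mod 79), so λ ≡ 35·38 ≡ 66.
  x = λ² - 71 - 71 = 4356 - 142 ≡ 27; y = λ·(71 - 27) - 26 ≡ 34. → (27, 34)
add Q: (27, 34) + (22, 75). λ = (75 - 34)/(22 - 27) ≡ 41/74 mod 79. 74⁻¹ ≡ 63 (mod 79) since 74·63 = 4662 ≡ 1, so λ ≡ 55.
  x = λ² - 27 - 22 = 3025 - 49 ≡ 53; y = λ·(27 - 53) - 34 ≡ 37. → (53, 37)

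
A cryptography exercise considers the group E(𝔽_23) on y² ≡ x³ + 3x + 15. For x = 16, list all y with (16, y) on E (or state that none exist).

x³ + 3x + 15 = 4159 ≡ 19 (mod 23).
19 is a non-residue mod 23; no y exists.

none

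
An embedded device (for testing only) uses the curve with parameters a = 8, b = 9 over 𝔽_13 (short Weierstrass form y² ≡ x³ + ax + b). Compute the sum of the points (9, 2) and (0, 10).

(8, 0)

(9, 2) + (0, 10). λ = (10 - 2)/(0 - 9) ≡ 8/4 mod 13. 4⁻¹ ≡ 10 (mod 13), so λ ≡ 2.
  x = λ² - 9 - 0 = 4 - 9 ≡ 8; y = λ·(9 - 8) - 2 ≡ 0. → (8, 0)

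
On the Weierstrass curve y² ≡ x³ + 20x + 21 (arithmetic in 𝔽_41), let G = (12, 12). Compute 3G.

Repeated addition: build up to 3G.
2G: tangent at (12, 12): λ = (3·12² + 20)/(2·12) ≡ 1/24. 24⁻¹ ≡ 12 (mod 41) since 24·12 = 288 ≡ 1, so λ ≡ 1·12 ≡ 12.
  x = λ² - 12 - 12 = 144 - 24 ≡ 38; y = λ·(12 - 38) - 12 ≡ 4. → (38, 4)
3G: (38, 4) + (12, 12). λ = (12 - 4)/(12 - 38) ≡ 8/15 mod 41. 15⁻¹ ≡ 11 (mod 41) since 15·11 = 165 ≡ 1, so λ ≡ 6.
  x = λ² - 38 - 12 = 36 - 50 ≡ 27; y = λ·(38 - 27) - 4 ≡ 21. → (27, 21)

(27, 21)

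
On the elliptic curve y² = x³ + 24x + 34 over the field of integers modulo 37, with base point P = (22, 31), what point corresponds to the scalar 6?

Repeated addition: build up to 6P.
2P: tangent at (22, 31): λ = (3·22² + 24)/(2·31) ≡ 33/25. 25⁻¹ ≡ 3 (mod 37) since 25·3 = 75 ≡ 1, so λ ≡ 33·3 ≡ 25.
  x = λ² - 22 - 22 = 625 - 44 ≡ 26; y = λ·(22 - 26) - 31 ≡ 17. → (26, 17)
3P: (26, 17) + (22, 31). λ = (31 - 17)/(22 - 26) ≡ 14/33 mod 37. 33⁻¹ ≡ 9 (mod 37), so λ ≡ 15.
  x = λ² - 26 - 22 = 225 - 48 ≡ 29; y = λ·(26 - 29) - 17 ≡ 12. → (29, 12)
4P: (29, 12) + (22, 31). λ = (31 - 12)/(22 - 29) ≡ 19/30 mod 37. 30⁻¹ ≡ 21 (mod 37), so λ ≡ 29.
  x = λ² - 29 - 22 = 841 - 51 ≡ 13; y = λ·(29 - 13) - 12 ≡ 8. → (13, 8)
5P: (13, 8) + (22, 31). λ = (31 - 8)/(22 - 13) ≡ 23/9 mod 37. 9⁻¹ ≡ 33 (mod 37) since 9·33 = 297 ≡ 1, so λ ≡ 19.
  x = λ² - 13 - 22 = 361 - 35 ≡ 30; y = λ·(13 - 30) - 8 ≡ 2. → (30, 2)
6P: (30, 2) + (22, 31). λ = (31 - 2)/(22 - 30) ≡ 29/29 mod 37. 29⁻¹ ≡ 23 (mod 37), so λ ≡ 1.
  x = λ² - 30 - 22 = 1 - 52 ≡ 23; y = λ·(30 - 23) - 2 ≡ 5. → (23, 5)

(23, 5)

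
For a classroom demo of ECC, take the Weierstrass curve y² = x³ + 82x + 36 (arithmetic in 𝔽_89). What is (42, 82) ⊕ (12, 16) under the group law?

(42, 82) + (12, 16). λ = (16 - 82)/(12 - 42) ≡ 23/59 mod 89. 59⁻¹ ≡ 86 (mod 89), so λ ≡ 20.
  x = λ² - 42 - 12 = 400 - 54 ≡ 79; y = λ·(42 - 79) - 82 ≡ 68. → (79, 68)

(79, 68)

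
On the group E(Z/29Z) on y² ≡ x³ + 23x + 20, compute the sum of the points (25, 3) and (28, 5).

(25, 3) + (28, 5). λ = (5 - 3)/(28 - 25) ≡ 2/3 mod 29. 3⁻¹ ≡ 10 (mod 29), so λ ≡ 20.
  x = λ² - 25 - 28 = 400 - 53 ≡ 28; y = λ·(25 - 28) - 3 ≡ 24. → (28, 24)

(28, 24)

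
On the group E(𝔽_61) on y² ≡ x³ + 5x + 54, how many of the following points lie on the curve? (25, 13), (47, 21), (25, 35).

1

(25, 13): 13² ≡ 47, rhs ≡ 5 → off.
(47, 21): 21² ≡ 14, rhs ≡ 46 → off.
(25, 35): 35² ≡ 5, rhs ≡ 5 → on.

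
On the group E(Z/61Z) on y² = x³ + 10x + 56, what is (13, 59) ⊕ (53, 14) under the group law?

(13, 59) + (53, 14). λ = (14 - 59)/(53 - 13) ≡ 16/40 mod 61. 40⁻¹ ≡ 29 (mod 61), so λ ≡ 37.
  x = λ² - 13 - 53 = 1369 - 66 ≡ 22; y = λ·(13 - 22) - 59 ≡ 35. → (22, 35)

(22, 35)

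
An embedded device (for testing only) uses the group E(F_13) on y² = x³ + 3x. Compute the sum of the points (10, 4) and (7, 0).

(5, 7)

(10, 4) + (7, 0). λ = (0 - 4)/(7 - 10) ≡ 9/10 mod 13. 10⁻¹ ≡ 4 (mod 13), so λ ≡ 10.
  x = λ² - 10 - 7 = 100 - 17 ≡ 5; y = λ·(10 - 5) - 4 ≡ 7. → (5, 7)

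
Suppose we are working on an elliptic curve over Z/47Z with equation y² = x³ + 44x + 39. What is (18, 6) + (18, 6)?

(25, 28)

tangent at (18, 6): λ = (3·18² + 44)/(2·6) ≡ 29/12. 12⁻¹ ≡ 4 (mod 47), so λ ≡ 29·4 ≡ 22.
  x = λ² - 18 - 18 = 484 - 36 ≡ 25; y = λ·(18 - 25) - 6 ≡ 28. → (25, 28)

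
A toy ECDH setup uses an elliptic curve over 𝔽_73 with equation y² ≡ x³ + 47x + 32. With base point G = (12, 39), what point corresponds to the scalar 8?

Repeated addition: build up to 8G.
2G: tangent at (12, 39): λ = (3·12² + 47)/(2·39) ≡ 41/5. 5⁻¹ ≡ 44 (mod 73) since 5·44 = 220 ≡ 1, so λ ≡ 41·44 ≡ 52.
  x = λ² - 12 - 12 = 2704 - 24 ≡ 52; y = λ·(12 - 52) - 39 ≡ 71. → (52, 71)
3G: (52, 71) + (12, 39). λ = (39 - 71)/(12 - 52) ≡ 41/33 mod 73. 33⁻¹ ≡ 31 (mod 73), so λ ≡ 30.
  x = λ² - 52 - 12 = 900 - 64 ≡ 33; y = λ·(52 - 33) - 71 ≡ 61. → (33, 61)
4G: (33, 61) + (12, 39). λ = (39 - 61)/(12 - 33) ≡ 51/52 mod 73. 52⁻¹ ≡ 66 (mod 73) since 52·66 = 3432 ≡ 1, so λ ≡ 8.
  x = λ² - 33 - 12 = 64 - 45 ≡ 19; y = λ·(33 - 19) - 61 ≡ 51. → (19, 51)
5G: (19, 51) + (12, 39). λ = (39 - 51)/(12 - 19) ≡ 61/66 mod 73. 66⁻¹ ≡ 52 (mod 73), so λ ≡ 33.
  x = λ² - 19 - 12 = 1089 - 31 ≡ 36; y = λ·(19 - 36) - 51 ≡ 45. → (36, 45)
6G: (36, 45) + (12, 39). λ = (39 - 45)/(12 - 36) ≡ 67/49 mod 73. 49⁻¹ ≡ 3 (mod 73) since 49·3 = 147 ≡ 1, so λ ≡ 55.
  x = λ² - 36 - 12 = 3025 - 48 ≡ 57; y = λ·(36 - 57) - 45 ≡ 41. → (57, 41)
7G: (57, 41) + (12, 39). λ = (39 - 41)/(12 - 57) ≡ 71/28 mod 73. 28⁻¹ ≡ 60 (mod 73), so λ ≡ 26.
  x = λ² - 57 - 12 = 676 - 69 ≡ 23; y = λ·(57 - 23) - 41 ≡ 40. → (23, 40)
8G: (23, 40) + (12, 39). λ = (39 - 40)/(12 - 23) ≡ 72/62 mod 73. 62⁻¹ ≡ 53 (mod 73) since 62·53 = 3286 ≡ 1, so λ ≡ 20.
  x = λ² - 23 - 12 = 400 - 35 ≡ 0; y = λ·(23 - 0) - 40 ≡ 55. → (0, 55)

(0, 55)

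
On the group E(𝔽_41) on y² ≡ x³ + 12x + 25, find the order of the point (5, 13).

2P: tangent at (5, 13): λ = (3·5² + 12)/(2·13) ≡ 5/26. 26⁻¹ ≡ 30 (mod 41), so λ ≡ 5·30 ≡ 27.
  x = λ² - 5 - 5 = 729 - 10 ≡ 22; y = λ·(5 - 22) - 13 ≡ 20. → (22, 20)
3P: (22, 20) + (5, 13). λ = (13 - 20)/(5 - 22) ≡ 34/24 mod 41. 24⁻¹ ≡ 12 (mod 41) since 24·12 = 288 ≡ 1, so λ ≡ 39.
  x = λ² - 22 - 5 = 1521 - 27 ≡ 18; y = λ·(22 - 18) - 20 ≡ 13. → (18, 13)
4P: (18, 13) + (5, 13). λ = (13 - 13)/(5 - 18) ≡ 0/28 mod 41. 28⁻¹ ≡ 22 (mod 41) since 28·22 = 616 ≡ 1, so λ ≡ 0.
  x = λ² - 18 - 5 = 0 - 23 ≡ 18; y = λ·(18 - 18) - 13 ≡ 28. → (18, 28)
5P: (18, 28) + (5, 13). λ = (13 - 28)/(5 - 18) ≡ 26/28 mod 41. 28⁻¹ ≡ 22 (mod 41) since 28·22 = 616 ≡ 1, so λ ≡ 39.
  x = λ² - 18 - 5 = 1521 - 23 ≡ 22; y = λ·(18 - 22) - 28 ≡ 21. → (22, 21)
6P: (22, 21) + (5, 13). λ = (13 - 21)/(5 - 22) ≡ 33/24 mod 41. 24⁻¹ ≡ 12 (mod 41), so λ ≡ 27.
  x = λ² - 22 - 5 = 729 - 27 ≡ 5; y = λ·(22 - 5) - 21 ≡ 28. → (5, 28)
7P: (5, 28) + (5, 13): same x and y₁ ≡ -y₂, so the sum is O.
7P = O, so the order is 7.

7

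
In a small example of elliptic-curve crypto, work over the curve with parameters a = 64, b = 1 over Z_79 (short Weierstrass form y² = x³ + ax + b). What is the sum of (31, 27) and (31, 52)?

O

The two points share x = 31 and their y-coordinates satisfy 27 + 52 ≡ 0 (mod 79), so they are inverses. Their sum is O.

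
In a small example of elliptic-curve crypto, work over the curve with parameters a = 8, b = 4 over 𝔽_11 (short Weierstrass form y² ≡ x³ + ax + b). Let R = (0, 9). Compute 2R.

(4, 10)

tangent at (0, 9): λ = (3·0² + 8)/(2·9) ≡ 8/7. 7⁻¹ ≡ 8 (mod 11), so λ ≡ 8·8 ≡ 9.
  x = λ² - 0 - 0 = 81 - 0 ≡ 4; y = λ·(0 - 4) - 9 ≡ 10. → (4, 10)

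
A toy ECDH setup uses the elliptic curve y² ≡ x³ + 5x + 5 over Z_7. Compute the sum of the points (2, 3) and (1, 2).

(2, 3) + (1, 2). λ = (2 - 3)/(1 - 2) ≡ 6/6 mod 7. 6⁻¹ ≡ 6 (mod 7), so λ ≡ 1.
  x = λ² - 2 - 1 = 1 - 3 ≡ 5; y = λ·(2 - 5) - 3 ≡ 1. → (5, 1)

(5, 1)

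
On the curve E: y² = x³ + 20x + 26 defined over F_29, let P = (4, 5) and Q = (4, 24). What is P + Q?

The two points share x = 4 and their y-coordinates satisfy 5 + 24 ≡ 0 (mod 29), so they are inverses. Their sum is the point at infinity.

O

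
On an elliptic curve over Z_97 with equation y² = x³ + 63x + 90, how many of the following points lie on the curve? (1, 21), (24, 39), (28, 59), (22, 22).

(1, 21): 21² ≡ 53, rhs ≡ 57 → off.
(24, 39): 39² ≡ 66, rhs ≡ 3 → off.
(28, 59): 59² ≡ 86, rhs ≡ 41 → off.
(22, 22): 22² ≡ 96, rhs ≡ 96 → on.

1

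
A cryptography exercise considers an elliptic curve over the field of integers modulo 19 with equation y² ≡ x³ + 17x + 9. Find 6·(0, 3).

(16, 8)

Write P = (0, 3).
Double-and-add on 6 = (110)₂. Start with P = (0, 3) for the leading 1-bit.
double: tangent at (0, 3): λ = (3·0² + 17)/(2·3) ≡ 17/6. 6⁻¹ ≡ 16 (mod 19), so λ ≡ 17·16 ≡ 6.
  x = λ² - 0 - 0 = 36 - 0 ≡ 17; y = λ·(0 - 17) - 3 ≡ 9. → (17, 9)
add P: (17, 9) + (0, 3). λ = (3 - 9)/(0 - 17) ≡ 13/2 mod 19. 2⁻¹ ≡ 10 (mod 19) since 2·10 = 20 ≡ 1, so λ ≡ 16.
  x = λ² - 17 - 0 = 256 - 17 ≡ 11; y = λ·(17 - 11) - 9 ≡ 11. → (11, 11)
double: tangent at (11, 11): λ = (3·11² + 17)/(2·11) ≡ 0/3. 3⁻¹ ≡ 13 (mod 19), so λ ≡ 0·13 ≡ 0.
  x = λ² - 11 - 11 = 0 - 22 ≡ 16; y = λ·(11 - 16) - 11 ≡ 8. → (16, 8)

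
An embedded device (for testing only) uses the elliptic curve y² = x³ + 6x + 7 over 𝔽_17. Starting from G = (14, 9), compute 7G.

(15, 15)

Double-and-add on 7 = (111)₂. Start with G = (14, 9) for the leading 1-bit.
double: tangent at (14, 9): λ = (3·14² + 6)/(2·9) ≡ 16/1. 1⁻¹ ≡ 1 (mod 17), so λ ≡ 16·1 ≡ 16.
  x = λ² - 14 - 14 = 256 - 28 ≡ 7; y = λ·(14 - 7) - 9 ≡ 1. → (7, 1)
add G: (7, 1) + (14, 9). λ = (9 - 1)/(14 - 7) ≡ 8/7 mod 17. 7⁻¹ ≡ 5 (mod 17), so λ ≡ 6.
  x = λ² - 7 - 14 = 36 - 21 ≡ 15; y = λ·(7 - 15) - 1 ≡ 2. → (15, 2)
double: tangent at (15, 2): λ = (3·15² + 6)/(2·2) ≡ 1/4. 4⁻¹ ≡ 13 (mod 17), so λ ≡ 1·13 ≡ 13.
  x = λ² - 15 - 15 = 169 - 30 ≡ 3; y = λ·(15 - 3) - 2 ≡ 1. → (3, 1)
add G: (3, 1) + (14, 9). λ = (9 - 1)/(14 - 3) ≡ 8/11 mod 17. 11⁻¹ ≡ 14 (mod 17), so λ ≡ 10.
  x = λ² - 3 - 14 = 100 - 17 ≡ 15; y = λ·(3 - 15) - 1 ≡ 15. → (15, 15)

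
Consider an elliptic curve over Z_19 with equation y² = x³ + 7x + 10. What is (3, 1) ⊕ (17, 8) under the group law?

(4, 8)

(3, 1) + (17, 8). λ = (8 - 1)/(17 - 3) ≡ 7/14 mod 19. 14⁻¹ ≡ 15 (mod 19), so λ ≡ 10.
  x = λ² - 3 - 17 = 100 - 20 ≡ 4; y = λ·(3 - 4) - 1 ≡ 8. → (4, 8)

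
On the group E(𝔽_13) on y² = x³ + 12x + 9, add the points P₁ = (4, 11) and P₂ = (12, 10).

(9, 1)

(4, 11) + (12, 10). λ = (10 - 11)/(12 - 4) ≡ 12/8 mod 13. 8⁻¹ ≡ 5 (mod 13), so λ ≡ 8.
  x = λ² - 4 - 12 = 64 - 16 ≡ 9; y = λ·(4 - 9) - 11 ≡ 1. → (9, 1)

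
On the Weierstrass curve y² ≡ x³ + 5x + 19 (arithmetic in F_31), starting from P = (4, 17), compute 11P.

Double-and-add on 11 = (1011)₂. Start with P = (4, 17) for the leading 1-bit.
double: tangent at (4, 17): λ = (3·4² + 5)/(2·17) ≡ 22/3. 3⁻¹ ≡ 21 (mod 31), so λ ≡ 22·21 ≡ 28.
  x = λ² - 4 - 4 = 784 - 8 ≡ 1; y = λ·(4 - 1) - 17 ≡ 5. → (1, 5)
double: tangent at (1, 5): λ = (3·1² + 5)/(2·5) ≡ 8/10. 10⁻¹ ≡ 28 (mod 31), so λ ≡ 8·28 ≡ 7.
  x = λ² - 1 - 1 = 49 - 2 ≡ 16; y = λ·(1 - 16) - 5 ≡ 14. → (16, 14)
add P: (16, 14) + (4, 17). λ = (17 - 14)/(4 - 16) ≡ 3/19 mod 31. 19⁻¹ ≡ 18 (mod 31) since 19·18 = 342 ≡ 1, so λ ≡ 23.
  x = λ² - 16 - 4 = 529 - 20 ≡ 13; y = λ·(16 - 13) - 14 ≡ 24. → (13, 24)
double: tangent at (13, 24): λ = (3·13² + 5)/(2·24) ≡ 16/17. 17⁻¹ ≡ 11 (mod 31), so λ ≡ 16·11 ≡ 21.
  x = λ² - 13 - 13 = 441 - 26 ≡ 12; y = λ·(13 - 12) - 24 ≡ 28. → (12, 28)
add P: (12, 28) + (4, 17). λ = (17 - 28)/(4 - 12) ≡ 20/23 mod 31. 23⁻¹ ≡ 27 (mod 31) since 23·27 = 621 ≡ 1, so λ ≡ 13.
  x = λ² - 12 - 4 = 169 - 16 ≡ 29; y = λ·(12 - 29) - 28 ≡ 30. → (29, 30)

(29, 30)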